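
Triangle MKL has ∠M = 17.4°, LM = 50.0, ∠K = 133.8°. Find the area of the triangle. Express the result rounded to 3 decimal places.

The third angle is ∠L = 180° − ∠M − ∠K = 28.80°.
Law of sines: KL = LM·sin M/sin K ≈ 20.716.
Law of sines: MK = LM·sin L/sin K ≈ 33.374.
Area = ½·LM·KL·sin L ≈ 249.5.

249.501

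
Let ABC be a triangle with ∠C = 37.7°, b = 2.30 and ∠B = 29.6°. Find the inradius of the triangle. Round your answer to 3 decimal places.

r ≈ 0.640

The third angle is ∠A = 180° − ∠B − ∠C = 112.70°.
Law of sines: a = b·sin A/sin B ≈ 4.2957.
Law of sines: c = b·sin C/sin B ≈ 2.8475.
Area = ½·b·a·sin C ≈ 3.021.
Semiperimeter s = (4.2957+2.3+2.8475)/2 = 4.7216.
Inradius = area/s = 3.021/4.7216 ≈ 0.63982.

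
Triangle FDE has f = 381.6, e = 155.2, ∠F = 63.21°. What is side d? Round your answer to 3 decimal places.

Law of sines: sin E = e·sin F/f ≈ 0.36305.
Since f ≥ e, only the acute value applies: ∠E ≈ 21.29°.
Then ∠D = 180° − ∠F − ∠E ≈ 95.50°.
Law of sines gives d = f·sin D/sin F ≈ 425.51.

425.515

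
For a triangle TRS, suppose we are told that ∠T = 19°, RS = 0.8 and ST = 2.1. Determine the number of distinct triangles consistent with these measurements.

ST·sin T = 2.1·sin(19°) ≈ 0.6837.
Since ST sin T < RS < ST (0.6837 < 0.8 < 2.1), two triangles exist.

2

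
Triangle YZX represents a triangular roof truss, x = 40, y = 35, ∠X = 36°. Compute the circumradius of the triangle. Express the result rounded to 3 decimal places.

Law of sines: sin Y = y·sin X/x ≈ 0.51431.
Since x ≥ y, only the acute value applies: ∠Y ≈ 30.95°.
Then ∠Z = 180° − ∠X − ∠Y ≈ 113.05°.
Law of sines gives z = x·sin Z/sin X ≈ 62.62.
Circumradius = x/(2 sin X) ≈ 34.026.

R ≈ 34.026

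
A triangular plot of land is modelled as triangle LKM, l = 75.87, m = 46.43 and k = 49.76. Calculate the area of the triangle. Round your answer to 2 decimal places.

area ≈ 1120.45

Semiperimeter s = (75.87 + 49.76 + 46.43)/2 = 86.03.
Heron's formula: area = √(86.03·10.16·36.27·39.6) ≈ 1120.5.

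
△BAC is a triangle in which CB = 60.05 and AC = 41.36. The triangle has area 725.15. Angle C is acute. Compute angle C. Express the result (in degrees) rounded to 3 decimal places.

35.728

From area = ½·AC·CB·sin C, we get sin C = 2·area/(AC·CB) ≈ 0.58393.
Taking the acute solution, ∠C ≈ 35.73°.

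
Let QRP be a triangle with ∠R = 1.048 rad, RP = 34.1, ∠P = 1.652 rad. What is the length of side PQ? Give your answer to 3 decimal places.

69.131

The third angle is ∠Q = π − ∠R − ∠P = 0.442 rad.
Law of sines: PQ = RP·sin R/sin Q ≈ 69.131.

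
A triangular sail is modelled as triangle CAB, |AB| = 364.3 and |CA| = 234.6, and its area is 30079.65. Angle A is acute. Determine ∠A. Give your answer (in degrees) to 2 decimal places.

From area = ½·|CA|·|AB|·sin A, we get sin A = 2·area/(|CA|·|AB|) ≈ 0.70391.
Taking the acute solution, ∠A ≈ 44.74°.

∠A ≈ 44.74°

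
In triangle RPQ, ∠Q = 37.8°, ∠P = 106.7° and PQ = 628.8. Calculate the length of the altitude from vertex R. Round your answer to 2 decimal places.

635.68

The third angle is ∠R = 180° − ∠P − ∠Q = 35.50°.
Law of sines: QR = PQ·sin P/sin R ≈ 1037.2.
Law of sines: RP = PQ·sin Q/sin R ≈ 663.67.
Area = ½·PQ·QR·sin Q ≈ 1.9986e+05.
The altitude from R has length 2·area/PQ ≈ 635.68.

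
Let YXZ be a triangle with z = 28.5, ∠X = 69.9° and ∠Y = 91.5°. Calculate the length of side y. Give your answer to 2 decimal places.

The third angle is ∠Z = 180° − ∠Y − ∠X = 18.60°.
Law of sines: y = z·sin Y/sin Z ≈ 89.322.

89.32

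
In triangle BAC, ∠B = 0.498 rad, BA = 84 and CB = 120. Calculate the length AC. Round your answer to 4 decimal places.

61.1935

By the law of cosines, AC² = CB² + BA² − 2·CB·BA·cos B = 3744.6, so AC ≈ 61.193.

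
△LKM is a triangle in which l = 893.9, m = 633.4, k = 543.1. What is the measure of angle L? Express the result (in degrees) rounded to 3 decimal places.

By the law of cosines, cos L = (k² + m² − l²) / (2·k·m) ≈ -0.14957, so ∠L ≈ 98.60°.

98.602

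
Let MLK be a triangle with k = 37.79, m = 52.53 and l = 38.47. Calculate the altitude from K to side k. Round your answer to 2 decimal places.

Semiperimeter s = (52.53 + 38.47 + 37.79)/2 = 64.395.
Heron's formula: area = √(64.395·11.865·25.925·26.605) ≈ 725.94.
The altitude from K has length 2·area/k ≈ 38.42.

h_K ≈ 38.42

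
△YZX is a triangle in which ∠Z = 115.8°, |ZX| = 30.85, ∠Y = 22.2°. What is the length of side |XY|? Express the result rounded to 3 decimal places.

The third angle is ∠X = 180° − ∠Y − ∠Z = 42.00°.
Law of sines: |XY| = |ZX|·sin Z/sin Y ≈ 73.509.

73.509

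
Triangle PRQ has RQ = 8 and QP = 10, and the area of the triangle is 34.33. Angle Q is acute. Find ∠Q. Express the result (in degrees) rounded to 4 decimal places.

∠Q ≈ 59.1207°

From area = ½·RQ·QP·sin Q, we get sin Q = 2·area/(RQ·QP) ≈ 0.85825.
Taking the acute solution, ∠Q ≈ 59.12°.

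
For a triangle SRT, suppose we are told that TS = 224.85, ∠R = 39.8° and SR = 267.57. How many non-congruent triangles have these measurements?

2

SR·sin R = 267.57·sin(39.8°) ≈ 171.3.
Since SR sin R < TS < SR (171.3 < 224.85 < 267.57), two triangles exist.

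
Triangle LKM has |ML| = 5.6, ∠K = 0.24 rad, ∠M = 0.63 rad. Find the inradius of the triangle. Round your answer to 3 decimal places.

r ≈ 1.585

The third angle is ∠L = π − ∠K − ∠M = 2.272 rad.
Law of sines: |KM| = |ML|·sin L/sin K ≈ 18.007.
Law of sines: |LK| = |ML|·sin M/sin K ≈ 13.88.
Area = ½·|ML|·|KM|·sin M ≈ 29.704.
Semiperimeter s = (18.007+5.6+13.88)/2 = 18.743.
Inradius = area/s = 29.704/18.743 ≈ 1.5848.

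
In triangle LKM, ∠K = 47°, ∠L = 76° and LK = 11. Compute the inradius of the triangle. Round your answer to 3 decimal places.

The third angle is ∠M = 180° − ∠L − ∠K = 57.00°.
Law of sines: KM = LK·sin L/sin M ≈ 12.726.
Law of sines: ML = LK·sin K/sin M ≈ 9.5924.
Area = ½·LK·KM·sin K ≈ 51.191.
Semiperimeter s = (12.726+9.5924+11)/2 = 16.659.
Inradius = area/s = 51.191/16.659 ≈ 3.0728.

3.073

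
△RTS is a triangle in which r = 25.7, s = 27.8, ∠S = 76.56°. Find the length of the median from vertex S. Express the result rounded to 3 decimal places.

Law of sines: sin R = r·sin S/s ≈ 0.89914.
Since s ≥ r, only the acute value applies: ∠R ≈ 64.05°.
Then ∠T = 180° − ∠S − ∠R ≈ 39.39°.
Law of sines gives t = s·sin T/sin S ≈ 18.14.
Median from S: ½√(2·r² + 2·t² − s²) ≈ 17.366.

17.366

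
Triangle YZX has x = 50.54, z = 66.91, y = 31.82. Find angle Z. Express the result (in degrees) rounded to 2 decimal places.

∠Z ≈ 106.44°

By the law of cosines, cos Z = (x² + y² − z²) / (2·x·y) ≈ -0.28297, so ∠Z ≈ 106.44°.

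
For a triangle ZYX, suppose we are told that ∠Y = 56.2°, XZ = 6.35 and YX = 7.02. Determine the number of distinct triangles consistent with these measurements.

2

YX·sin Y = 7.02·sin(56.2°) ≈ 5.834.
Since YX sin Y < XZ < YX (5.834 < 6.35 < 7.02), two triangles exist.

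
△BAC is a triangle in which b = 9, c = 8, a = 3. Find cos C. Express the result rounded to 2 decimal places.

cos C ≈ 0.48

By the law of cosines, cos C = (b² + a² − c²) / (2·b·a) ≈ 0.48148, so ∠C ≈ 61.22°.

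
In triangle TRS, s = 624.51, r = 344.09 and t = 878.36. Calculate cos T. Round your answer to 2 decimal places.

By the law of cosines, cos T = (r² + s² − t²) / (2·r·s) ≈ -0.61219, so ∠T ≈ 127.75°.

cos T ≈ -0.61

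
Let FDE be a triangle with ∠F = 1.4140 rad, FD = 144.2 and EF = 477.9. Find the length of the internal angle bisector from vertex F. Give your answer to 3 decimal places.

t_F ≈ 168.448

By the law of cosines, DE² = EF² + FD² − 2·EF·FD·cos F = 2.2766e+05, so DE ≈ 477.14.
The bisector from F has length 2·EF·FD·cos(∠F/2)/(EF+FD) ≈ 168.45.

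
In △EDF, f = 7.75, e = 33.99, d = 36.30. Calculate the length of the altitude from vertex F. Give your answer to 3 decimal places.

Semiperimeter s = (33.99 + 36.3 + 7.75)/2 = 39.02.
Heron's formula: area = √(39.02·5.03·2.72·31.27) ≈ 129.2.
The altitude from F has length 2·area/f ≈ 33.343.

h_F ≈ 33.343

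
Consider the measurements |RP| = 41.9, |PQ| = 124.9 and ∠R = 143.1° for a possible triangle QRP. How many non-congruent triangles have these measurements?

|RP|·sin R = 41.9·sin(143.1°) ≈ 25.16.
Since ∠R is not acute, a triangle exists only if |PQ| > |RP|; here |PQ| > |RP|, so there is exactly one triangle.

1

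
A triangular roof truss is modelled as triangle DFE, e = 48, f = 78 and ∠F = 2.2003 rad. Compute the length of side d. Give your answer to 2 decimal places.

Law of sines: sin E = e·sin F/f ≈ 0.49743.
Since f ≥ e, only the acute value applies: ∠E ≈ 0.5206 rad.
Then ∠D = π − ∠F − ∠E ≈ 0.4207 rad.
Law of sines gives d = f·sin D/sin F ≈ 39.406.

39.41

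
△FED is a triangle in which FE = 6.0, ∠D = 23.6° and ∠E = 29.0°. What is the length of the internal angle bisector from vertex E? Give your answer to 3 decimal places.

The third angle is ∠F = 180° − ∠E − ∠D = 127.40°.
Law of sines: ED = FE·sin F/sin D ≈ 11.906.
Law of sines: DF = FE·sin E/sin D ≈ 7.2658.
The bisector from E has length 2·FE·ED·cos(∠E/2)/(FE+ED) ≈ 7.7248.

7.725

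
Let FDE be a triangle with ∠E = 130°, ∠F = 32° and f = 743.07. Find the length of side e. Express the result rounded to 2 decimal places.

The third angle is ∠D = 180° − ∠E − ∠F = 18.00°.
Law of sines: e = f·sin E/sin F ≈ 1074.2.

1074.17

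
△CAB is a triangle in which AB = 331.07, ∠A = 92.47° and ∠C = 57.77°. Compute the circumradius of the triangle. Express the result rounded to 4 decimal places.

R ≈ 195.6877

The third angle is ∠B = 180° − ∠C − ∠A = 29.76°.
Law of sines: BC = AB·sin A/sin C ≈ 391.01.
Law of sines: CA = AB·sin B/sin C ≈ 194.27.
Circumradius = AB/(2 sin C) ≈ 195.69.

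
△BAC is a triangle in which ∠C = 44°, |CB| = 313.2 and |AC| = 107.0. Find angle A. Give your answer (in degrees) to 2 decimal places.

∠A ≈ 118.53°

By the law of cosines, |BA|² = |AC|² + |CB|² − 2·|AC|·|CB|·cos C = 61330, so |BA| ≈ 247.65.
Law of cosines again: cos A = (|BA|² + |AC|² − |CB|²)/(2·|BA|·|AC|) ≈ -0.47768, so ∠A ≈ 118.53°.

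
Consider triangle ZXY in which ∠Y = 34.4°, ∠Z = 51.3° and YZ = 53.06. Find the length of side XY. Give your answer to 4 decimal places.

The third angle is ∠X = 180° − ∠Y − ∠Z = 94.30°.
Law of sines: XY = YZ·sin Z/sin X ≈ 41.527.

41.5265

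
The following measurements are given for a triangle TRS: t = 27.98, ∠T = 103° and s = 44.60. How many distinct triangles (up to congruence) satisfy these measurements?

0

s·sin T = 44.60·sin(103°) ≈ 43.46.
Since ∠T is not acute, a triangle exists only if t > s; here t ≤ s, so there is no triangle.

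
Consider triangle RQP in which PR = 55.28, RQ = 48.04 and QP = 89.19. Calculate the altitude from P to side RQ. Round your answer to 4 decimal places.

h_P ≈ 48.2553

Semiperimeter s = (89.19 + 55.28 + 48.04)/2 = 96.255.
Heron's formula: area = √(96.255·7.065·40.975·48.215) ≈ 1159.1.
The altitude from P has length 2·area/RQ ≈ 48.255.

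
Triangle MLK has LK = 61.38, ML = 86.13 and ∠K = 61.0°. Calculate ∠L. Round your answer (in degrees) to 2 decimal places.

Law of sines: sin M = LK·sin K/ML ≈ 0.62329.
Since ML ≥ LK, only the acute value applies: ∠M ≈ 38.56°.
Then ∠L = 180° − ∠K − ∠M ≈ 80.44°.

80.44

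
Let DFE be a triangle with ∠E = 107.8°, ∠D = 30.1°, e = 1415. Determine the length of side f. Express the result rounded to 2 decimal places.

The third angle is ∠F = 180° − ∠E − ∠D = 42.10°.
Law of sines: f = e·sin F/sin E ≈ 996.35.

996.35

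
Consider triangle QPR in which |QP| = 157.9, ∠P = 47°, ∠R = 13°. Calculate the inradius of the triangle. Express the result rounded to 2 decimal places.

The third angle is ∠Q = 180° − ∠P − ∠R = 120.00°.
Law of sines: |PR| = |QP|·sin Q/sin R ≈ 607.89.
Law of sines: |RQ| = |QP|·sin P/sin R ≈ 513.36.
Area = ½·|QP|·|PR|·sin P ≈ 35100.
Semiperimeter s = (607.89+513.36+157.9)/2 = 639.57.
Inradius = area/s = 35100/639.57 ≈ 54.88.

r ≈ 54.88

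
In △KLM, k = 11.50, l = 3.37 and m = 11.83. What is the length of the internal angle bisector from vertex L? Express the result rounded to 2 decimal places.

11.54

By the law of cosines, cos L = (m² + k² − l²) / (2·m·k) ≈ 0.95866, so ∠L ≈ 16.53°.
The bisector from L has length 2·m·k·cos(∠L/2)/(m+k) ≈ 11.542.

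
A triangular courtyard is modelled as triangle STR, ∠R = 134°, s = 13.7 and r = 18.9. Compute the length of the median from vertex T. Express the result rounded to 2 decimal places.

Law of sines: sin S = s·sin R/r ≈ 0.52143.
Since r ≥ s, only the acute value applies: ∠S ≈ 31.43°.
Then ∠T = 180° − ∠R − ∠S ≈ 14.57°.
Law of sines gives t = r·sin T/sin R ≈ 6.6105.
Median from T: ½√(2·r² + 2·s² − t²) ≈ 16.172.

m_T ≈ 16.17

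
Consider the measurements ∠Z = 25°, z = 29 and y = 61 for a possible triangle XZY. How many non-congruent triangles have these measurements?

y·sin Z = 61·sin(25°) ≈ 25.78.
Since y sin Z < z < y (25.78 < 29 < 61), two triangles exist.

2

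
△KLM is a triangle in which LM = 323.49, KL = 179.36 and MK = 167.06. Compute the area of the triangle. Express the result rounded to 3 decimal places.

area ≈ 10016.061

Semiperimeter s = (323.49 + 167.06 + 179.36)/2 = 334.96.
Heron's formula: area = √(334.96·11.465·167.9·155.6) ≈ 10016.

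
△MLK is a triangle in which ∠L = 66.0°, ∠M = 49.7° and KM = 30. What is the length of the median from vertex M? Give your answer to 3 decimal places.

The third angle is ∠K = 180° − ∠M − ∠L = 64.30°.
Law of sines: LK = KM·sin M/sin L ≈ 25.045.
Law of sines: ML = KM·sin K/sin L ≈ 29.591.
Median from M: ½√(2·KM² + 2·ML² − LK²) ≈ 27.037.

m_M ≈ 27.037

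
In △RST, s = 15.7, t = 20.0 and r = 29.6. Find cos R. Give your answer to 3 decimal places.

By the law of cosines, cos R = (s² + t² − r²) / (2·s·t) ≈ -0.36572, so ∠R ≈ 111.45°.

-0.366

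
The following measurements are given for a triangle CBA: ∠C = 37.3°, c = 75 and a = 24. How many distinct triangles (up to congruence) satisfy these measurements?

1

a·sin C = 24·sin(37.3°) ≈ 14.54.
Since c ≥ a, exactly one triangle exists.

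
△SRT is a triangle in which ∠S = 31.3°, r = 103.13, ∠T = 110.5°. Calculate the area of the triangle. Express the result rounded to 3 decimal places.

4184.599

The third angle is ∠R = 180° − ∠T − ∠S = 38.20°.
Law of sines: s = r·sin S/sin R ≈ 86.639.
Law of sines: t = r·sin T/sin R ≈ 156.21.
Area = ½·r·s·sin T ≈ 4184.6.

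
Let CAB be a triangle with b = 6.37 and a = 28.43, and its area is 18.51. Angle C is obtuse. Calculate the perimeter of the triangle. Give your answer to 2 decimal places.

perimeter ≈ 69.49

From area = ½·a·b·sin C, we get sin C = 2·area/(a·b) ≈ 0.20442.
Taking the obtuse solution, ∠C ≈ 2.9357 rad.
Law of cosines then gives c ≈ 34.69.
Perimeter = 34.69 + 28.43 + 6.37 = 69.49.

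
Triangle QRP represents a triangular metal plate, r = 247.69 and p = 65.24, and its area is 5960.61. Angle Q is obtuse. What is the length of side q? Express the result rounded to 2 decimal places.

From area = ½·r·p·sin Q, we get sin Q = 2·area/(r·p) ≈ 0.73773.
Taking the obtuse solution, ∠Q ≈ 132.46°.
Law of cosines then gives q ≈ 295.68.

295.68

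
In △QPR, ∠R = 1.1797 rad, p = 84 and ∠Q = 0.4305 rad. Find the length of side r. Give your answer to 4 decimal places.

The third angle is ∠P = π − ∠R − ∠Q = 1.5314 rad.
Law of sines: r = p·sin R/sin P ≈ 77.718.

77.7176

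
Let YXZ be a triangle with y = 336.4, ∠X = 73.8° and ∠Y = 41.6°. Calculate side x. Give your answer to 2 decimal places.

486.56

The third angle is ∠Z = 180° − ∠Y − ∠X = 64.60°.
Law of sines: x = y·sin X/sin Y ≈ 486.56.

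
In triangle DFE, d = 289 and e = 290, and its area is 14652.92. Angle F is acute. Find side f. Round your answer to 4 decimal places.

From area = ½·e·d·sin F, we get sin F = 2·area/(e·d) ≈ 0.34967.
Taking the acute solution, ∠F ≈ 20.47°.
Law of cosines then gives f ≈ 102.87.

102.8706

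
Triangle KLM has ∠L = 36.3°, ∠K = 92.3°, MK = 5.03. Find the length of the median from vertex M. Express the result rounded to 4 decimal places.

The third angle is ∠M = 180° − ∠K − ∠L = 51.40°.
Law of sines: LM = MK·sin K/sin L ≈ 8.4896.
Law of sines: KL = MK·sin M/sin L ≈ 6.6401.
Median from M: ½√(2·LM² + 2·MK² − KL²) ≈ 6.1371.

m_M ≈ 6.1371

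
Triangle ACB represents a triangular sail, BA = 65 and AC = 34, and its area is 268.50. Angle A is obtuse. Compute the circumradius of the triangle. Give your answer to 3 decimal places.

R ≈ 202.334

From area = ½·BA·AC·sin A, we get sin A = 2·area/(BA·AC) ≈ 0.24299.
Taking the obtuse solution, ∠A ≈ 2.896 rad.
Law of cosines then gives CB ≈ 98.329.
Circumradius = CB/(2 sin A) ≈ 202.33.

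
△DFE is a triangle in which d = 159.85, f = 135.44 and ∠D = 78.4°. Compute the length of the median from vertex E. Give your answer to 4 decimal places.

Law of sines: sin F = f·sin D/d ≈ 0.82999.
Since d ≥ f, only the acute value applies: ∠F ≈ 56.10°.
Then ∠E = 180° − ∠D − ∠F ≈ 45.50°.
Law of sines gives e = d·sin E/sin D ≈ 116.4.
Median from E: ½√(2·d² + 2·f² − e²) ≈ 136.24.

136.2389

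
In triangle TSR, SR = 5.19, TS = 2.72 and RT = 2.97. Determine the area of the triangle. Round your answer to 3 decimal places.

3.023

Semiperimeter s = (5.19 + 2.97 + 2.72)/2 = 5.44.
Heron's formula: area = √(5.44·0.25·2.47·2.72) ≈ 3.0228.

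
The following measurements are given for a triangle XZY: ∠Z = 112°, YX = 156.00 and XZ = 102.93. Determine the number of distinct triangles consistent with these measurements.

1

XZ·sin Z = 102.93·sin(112°) ≈ 95.44.
Since ∠Z is not acute, a triangle exists only if YX > XZ; here YX > XZ, so there is exactly one triangle.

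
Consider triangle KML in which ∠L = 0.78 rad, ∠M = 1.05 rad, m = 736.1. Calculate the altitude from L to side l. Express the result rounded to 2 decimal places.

711.51

The third angle is ∠K = π − ∠M − ∠L = 1.312 rad.
Law of sines: k = m·sin K/sin M ≈ 820.26.
Law of sines: l = m·sin L/sin M ≈ 596.81.
Area = ½·m·k·sin L ≈ 2.1232e+05.
The altitude from L has length 2·area/l ≈ 711.51.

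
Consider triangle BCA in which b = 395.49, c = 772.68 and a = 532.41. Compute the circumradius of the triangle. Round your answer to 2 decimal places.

By the law of cosines, cos B = (c² + a² − b²) / (2·c·a) ≈ 0.88006, so ∠B ≈ 28.35°.
Circumradius = b/(2 sin B) ≈ 416.43.

R ≈ 416.43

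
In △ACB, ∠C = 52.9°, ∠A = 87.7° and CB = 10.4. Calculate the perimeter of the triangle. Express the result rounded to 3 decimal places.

The third angle is ∠B = 180° − ∠A − ∠C = 39.40°.
Law of sines: BA = CB·sin C/sin A ≈ 8.3016.
Law of sines: AC = CB·sin B/sin A ≈ 6.6065.
Semiperimeter s = (10.4+8.3016+6.6065)/2 = 12.654.
Perimeter = 10.4 + 8.3016 + 6.6065 = 25.308.

25.308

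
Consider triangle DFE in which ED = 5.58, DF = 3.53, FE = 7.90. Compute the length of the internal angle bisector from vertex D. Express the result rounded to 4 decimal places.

By the law of cosines, cos D = (ED² + DF² − FE²) / (2·ED·DF) ≈ -0.47754, so ∠D ≈ 118.53°.
The bisector from D has length 2·ED·DF·cos(∠D/2)/(ED+DF) ≈ 2.2102.

t_D ≈ 2.2102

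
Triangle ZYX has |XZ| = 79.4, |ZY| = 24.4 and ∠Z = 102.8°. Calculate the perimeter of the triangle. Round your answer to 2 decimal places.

By the law of cosines, |YX|² = |XZ|² + |ZY|² − 2·|XZ|·|ZY|·cos Z = 7758.2, so |YX| ≈ 88.08.
Semiperimeter s = (88.08+79.4+24.4)/2 = 95.94.
Perimeter = 88.08 + 79.4 + 24.4 = 191.88.

perimeter ≈ 191.88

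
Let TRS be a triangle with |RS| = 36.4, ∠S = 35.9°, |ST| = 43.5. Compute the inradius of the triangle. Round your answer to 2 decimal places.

8.81

By the law of cosines, |TR|² = |RS|² + |ST|² − 2·|RS|·|ST|·cos S = 651.97, so |TR| ≈ 25.534.
Area = ½·|RS|·|ST|·sin S ≈ 464.23.
Semiperimeter s = (36.4+43.5+25.534)/2 = 52.717.
Inradius = area/s = 464.23/52.717 ≈ 8.8061.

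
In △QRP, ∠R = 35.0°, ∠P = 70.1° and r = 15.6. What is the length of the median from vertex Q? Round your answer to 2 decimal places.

16.62

The third angle is ∠Q = 180° − ∠R − ∠P = 74.90°.
Law of sines: q = r·sin Q/sin R ≈ 26.259.
Law of sines: p = r·sin P/sin R ≈ 25.574.
Median from Q: ½√(2·r² + 2·p² − q²) ≈ 16.623.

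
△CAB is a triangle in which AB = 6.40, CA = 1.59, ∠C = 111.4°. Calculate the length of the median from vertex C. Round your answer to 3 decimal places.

m_C ≈ 2.639

Law of sines: sin B = CA·sin C/AB ≈ 0.23131.
Since AB ≥ CA, only the acute value applies: ∠B ≈ 13.37°.
Then ∠A = 180° − ∠C − ∠B ≈ 55.23°.
Law of sines gives BC = AB·sin A/sin C ≈ 5.6463.
Median from C: ½√(2·BC² + 2·CA² − AB²) ≈ 2.639.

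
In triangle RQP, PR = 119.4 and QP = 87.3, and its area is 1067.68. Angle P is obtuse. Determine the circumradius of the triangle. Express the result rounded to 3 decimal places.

501.879

From area = ½·QP·PR·sin P, we get sin P = 2·area/(QP·PR) ≈ 0.20486.
Taking the obtuse solution, ∠P ≈ 2.9353 rad.
Law of cosines then gives RQ ≈ 205.63.
Circumradius = RQ/(2 sin P) ≈ 501.88.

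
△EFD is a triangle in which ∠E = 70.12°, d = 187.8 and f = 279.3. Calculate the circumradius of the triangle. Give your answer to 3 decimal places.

R ≈ 148.114

By the law of cosines, e² = f² + d² − 2·f·d·cos E = 77604, so e ≈ 278.58.
Area = ½·f·d·sin E ≈ 24663.
Circumradius = e/(2 sin E) ≈ 148.11.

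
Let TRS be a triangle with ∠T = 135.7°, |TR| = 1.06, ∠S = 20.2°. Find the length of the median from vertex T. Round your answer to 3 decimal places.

m_T ≈ 0.445

The third angle is ∠R = 180° − ∠S − ∠T = 24.10°.
Law of sines: |RS| = |TR|·sin T/sin S ≈ 2.144.
Law of sines: |ST| = |TR|·sin R/sin S ≈ 1.2535.
Median from T: ½√(2·|ST|² + 2·|TR|² − |RS|²) ≈ 0.44524.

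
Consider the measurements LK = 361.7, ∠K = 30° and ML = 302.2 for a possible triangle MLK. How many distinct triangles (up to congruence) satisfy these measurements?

LK·sin K = 361.7·sin(30°) ≈ 180.8.
Since LK sin K < ML < LK (180.8 < 302.2 < 361.7), two triangles exist.

2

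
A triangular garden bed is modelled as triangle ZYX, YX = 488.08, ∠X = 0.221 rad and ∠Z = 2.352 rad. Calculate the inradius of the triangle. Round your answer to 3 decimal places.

The third angle is ∠Y = π − ∠X − ∠Z = 0.569 rad.
Law of sines: XZ = YX·sin Y/sin Z ≈ 370.11.
Law of sines: ZY = YX·sin X/sin Z ≈ 150.68.
Area = ½·YX·XZ·sin X ≈ 19799.
Semiperimeter s = (488.08+370.11+150.68)/2 = 504.43.
Inradius = area/s = 19799/504.43 ≈ 39.25.

39.250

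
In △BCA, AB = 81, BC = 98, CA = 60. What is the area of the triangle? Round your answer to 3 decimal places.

area ≈ 2426.007

Semiperimeter s = (60 + 81 + 98)/2 = 119.5.
Heron's formula: area = √(119.5·59.5·38.5·21.5) ≈ 2426.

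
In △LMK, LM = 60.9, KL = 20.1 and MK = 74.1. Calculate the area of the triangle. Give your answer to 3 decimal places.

area ≈ 505.886

Semiperimeter s = (74.1 + 20.1 + 60.9)/2 = 77.55.
Heron's formula: area = √(77.55·3.45·57.45·16.65) ≈ 505.89.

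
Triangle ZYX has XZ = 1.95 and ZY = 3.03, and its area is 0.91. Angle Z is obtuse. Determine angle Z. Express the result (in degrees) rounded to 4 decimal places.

From area = ½·XZ·ZY·sin Z, we get sin Z = 2·area/(XZ·ZY) ≈ 0.30803.
Taking the obtuse solution, ∠Z ≈ 162.06°.

162.0594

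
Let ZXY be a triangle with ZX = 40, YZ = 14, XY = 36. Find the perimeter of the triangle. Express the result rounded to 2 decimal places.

Perimeter = 36 + 14 + 40 = 90.

perimeter ≈ 90.00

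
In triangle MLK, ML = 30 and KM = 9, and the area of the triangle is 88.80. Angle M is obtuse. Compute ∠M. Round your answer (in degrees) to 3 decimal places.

138.869

From area = ½·KM·ML·sin M, we get sin M = 2·area/(KM·ML) ≈ 0.65778.
Taking the obtuse solution, ∠M ≈ 138.87°.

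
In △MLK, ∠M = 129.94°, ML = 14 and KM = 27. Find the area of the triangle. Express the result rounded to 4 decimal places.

area ≈ 144.9095

Area = ½·KM·ML·sin M ≈ 144.91.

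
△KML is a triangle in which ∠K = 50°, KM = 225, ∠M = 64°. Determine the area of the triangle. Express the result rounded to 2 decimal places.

The third angle is ∠L = 180° − ∠K − ∠M = 66.00°.
Law of sines: ML = KM·sin K/sin L ≈ 188.67.
Law of sines: LK = KM·sin M/sin L ≈ 221.37.
Area = ½·KM·ML·sin M ≈ 19077.

area ≈ 19077.39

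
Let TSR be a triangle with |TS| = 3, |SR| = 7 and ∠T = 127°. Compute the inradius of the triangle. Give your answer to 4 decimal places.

0.7740

Law of sines: sin R = |TS|·sin T/|SR| ≈ 0.34227.
Since |SR| ≥ |TS|, only the acute value applies: ∠R ≈ 20.02°.
Then ∠S = 180° − ∠T − ∠R ≈ 32.98°.
Law of sines gives |RT| = |SR|·sin S/sin T ≈ 4.7718.
Area = ½·|SR|·|TS|·sin S ≈ 5.7163.
Semiperimeter s = (7+4.7718+3)/2 = 7.3859.
Inradius = area/s = 5.7163/7.3859 ≈ 0.77396.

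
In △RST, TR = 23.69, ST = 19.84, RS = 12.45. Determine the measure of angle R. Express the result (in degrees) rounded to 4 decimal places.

56.8469

By the law of cosines, cos R = (TR² + RS² − ST²) / (2·TR·RS) ≈ 0.54688, so ∠R ≈ 56.85°.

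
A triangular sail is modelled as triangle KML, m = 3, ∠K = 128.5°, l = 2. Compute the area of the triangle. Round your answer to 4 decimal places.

2.3478

Area = ½·m·l·sin K ≈ 2.3478.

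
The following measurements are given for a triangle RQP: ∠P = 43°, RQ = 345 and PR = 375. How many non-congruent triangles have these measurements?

2

PR·sin P = 375·sin(43°) ≈ 255.7.
Since PR sin P < RQ < PR (255.7 < 345 < 375), two triangles exist.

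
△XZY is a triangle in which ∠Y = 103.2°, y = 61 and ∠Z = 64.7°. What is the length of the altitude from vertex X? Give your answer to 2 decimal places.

h_X ≈ 55.15

The third angle is ∠X = 180° − ∠Z − ∠Y = 12.10°.
Law of sines: x = y·sin X/sin Y ≈ 13.134.
Law of sines: z = y·sin Z/sin Y ≈ 56.646.
Area = ½·y·x·sin Z ≈ 362.16.
The altitude from X has length 2·area/x ≈ 55.149.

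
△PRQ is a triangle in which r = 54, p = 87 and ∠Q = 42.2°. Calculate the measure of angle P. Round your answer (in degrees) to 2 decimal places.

By the law of cosines, q² = p² + r² − 2·p·r·cos Q = 3524.4, so q ≈ 59.367.
Law of cosines again: cos P = (r² + q² − p²)/(2·r·q) ≈ -0.17602, so ∠P ≈ 100.14°.

∠P ≈ 100.14°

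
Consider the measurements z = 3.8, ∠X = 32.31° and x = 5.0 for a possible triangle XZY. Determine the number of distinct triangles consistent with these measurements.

z·sin X = 3.8·sin(32.31°) ≈ 2.031.
Since x ≥ z, exactly one triangle exists.

1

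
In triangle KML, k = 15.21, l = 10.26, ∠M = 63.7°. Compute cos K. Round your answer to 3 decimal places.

By the law of cosines, m² = l² + k² − 2·l·k·cos M = 198.33, so m ≈ 14.083.
Law of cosines again: cos K = (m² + l² − k²)/(2·m·l) ≈ 0.25001, so ∠K ≈ 75.52°.

0.250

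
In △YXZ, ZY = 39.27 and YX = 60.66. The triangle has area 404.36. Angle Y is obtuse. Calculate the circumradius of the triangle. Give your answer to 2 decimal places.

From area = ½·ZY·YX·sin Y, we get sin Y = 2·area/(ZY·YX) ≈ 0.33950.
Taking the obtuse solution, ∠Y ≈ 160.15°.
Law of cosines then gives XZ ≈ 98.504.
Circumradius = XZ/(2 sin Y) ≈ 145.07.

145.07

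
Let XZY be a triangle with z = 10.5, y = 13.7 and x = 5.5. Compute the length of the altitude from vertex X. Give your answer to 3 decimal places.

9.584

Semiperimeter s = (5.5 + 10.5 + 13.7)/2 = 14.85.
Heron's formula: area = √(14.85·9.35·4.35·1.15) ≈ 26.355.
The altitude from X has length 2·area/x ≈ 9.5836.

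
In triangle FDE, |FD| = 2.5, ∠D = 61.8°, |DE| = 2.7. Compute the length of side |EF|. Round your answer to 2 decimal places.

2.68

By the law of cosines, |EF|² = |FD|² + |DE|² − 2·|FD|·|DE|·cos D = 7.1606, so |EF| ≈ 2.6759.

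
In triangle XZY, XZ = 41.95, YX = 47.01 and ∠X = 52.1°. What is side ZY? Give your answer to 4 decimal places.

39.3309

By the law of cosines, ZY² = YX² + XZ² − 2·YX·XZ·cos X = 1546.9, so ZY ≈ 39.331.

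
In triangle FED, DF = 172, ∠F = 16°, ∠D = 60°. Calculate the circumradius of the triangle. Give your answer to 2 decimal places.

The third angle is ∠E = 180° − ∠D − ∠F = 104.00°.
Law of sines: ED = DF·sin F/sin E ≈ 48.861.
Law of sines: FE = DF·sin D/sin E ≈ 153.52.
Circumradius = DF/(2 sin E) ≈ 88.633.

R ≈ 88.63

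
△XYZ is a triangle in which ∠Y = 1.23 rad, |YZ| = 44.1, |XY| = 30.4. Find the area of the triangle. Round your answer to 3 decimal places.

area ≈ 631.769

Area = ½·|XY|·|YZ|·sin Y ≈ 631.77.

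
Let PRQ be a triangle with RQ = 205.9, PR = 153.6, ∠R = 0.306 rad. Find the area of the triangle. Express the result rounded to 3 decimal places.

Area = ½·PR·RQ·sin R ≈ 4763.7.

4763.653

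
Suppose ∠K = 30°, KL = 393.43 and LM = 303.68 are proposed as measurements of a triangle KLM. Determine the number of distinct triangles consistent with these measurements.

2

KL·sin K = 393.43·sin(30°) ≈ 196.7.
Since KL sin K < LM < KL (196.7 < 303.68 < 393.43), two triangles exist.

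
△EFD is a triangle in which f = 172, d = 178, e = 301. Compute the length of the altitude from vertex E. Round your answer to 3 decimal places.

Semiperimeter s = (301 + 172 + 178)/2 = 325.5.
Heron's formula: area = √(325.5·24.5·153.5·147.5) ≈ 13437.
The altitude from E has length 2·area/e ≈ 89.284.

89.284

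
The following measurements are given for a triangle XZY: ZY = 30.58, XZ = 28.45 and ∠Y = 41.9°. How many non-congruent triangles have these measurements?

2

ZY·sin Y = 30.58·sin(41.9°) ≈ 20.42.
Since ZY sin Y < XZ < ZY (20.42 < 28.45 < 30.58), two triangles exist.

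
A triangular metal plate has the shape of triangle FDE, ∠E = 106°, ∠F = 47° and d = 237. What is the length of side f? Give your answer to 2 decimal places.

381.79

The third angle is ∠D = 180° − ∠E − ∠F = 27.00°.
Law of sines: f = d·sin F/sin D ≈ 381.79.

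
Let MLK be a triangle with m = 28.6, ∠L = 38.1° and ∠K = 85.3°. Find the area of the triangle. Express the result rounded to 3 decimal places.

301.261

The third angle is ∠M = 180° − ∠L − ∠K = 56.60°.
Law of sines: l = m·sin L/sin M ≈ 21.138.
Law of sines: k = m·sin K/sin M ≈ 34.143.
Area = ½·m·l·sin K ≈ 301.26.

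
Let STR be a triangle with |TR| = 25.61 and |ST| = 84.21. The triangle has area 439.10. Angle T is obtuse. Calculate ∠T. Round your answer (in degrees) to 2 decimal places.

∠T ≈ 155.97°

From area = ½·|ST|·|TR|·sin T, we get sin T = 2·area/(|ST|·|TR|) ≈ 0.40721.
Taking the obtuse solution, ∠T ≈ 155.97°.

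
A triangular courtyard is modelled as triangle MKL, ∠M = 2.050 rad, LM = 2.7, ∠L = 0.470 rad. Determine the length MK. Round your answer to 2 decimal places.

The third angle is ∠K = π − ∠L − ∠M = 0.622 rad.
Law of sines: MK = LM·sin L/sin K ≈ 2.0998.

2.10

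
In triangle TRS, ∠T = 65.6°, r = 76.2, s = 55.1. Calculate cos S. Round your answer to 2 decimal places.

cos S ≈ 0.73

By the law of cosines, t² = r² + s² − 2·r·s·cos T = 5373.5, so t ≈ 73.304.
Law of cosines again: cos S = (t² + r² − s²)/(2·t·r) ≈ 0.72899, so ∠S ≈ 43.20°.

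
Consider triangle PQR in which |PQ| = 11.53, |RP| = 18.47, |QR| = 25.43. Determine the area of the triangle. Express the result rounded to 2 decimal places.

Semiperimeter s = (25.43 + 18.47 + 11.53)/2 = 27.715.
Heron's formula: area = √(27.715·2.285·9.245·16.185) ≈ 97.344.

area ≈ 97.34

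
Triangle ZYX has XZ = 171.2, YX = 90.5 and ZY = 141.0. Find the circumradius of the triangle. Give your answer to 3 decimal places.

85.701

By the law of cosines, cos Z = (XZ² + ZY² − YX²) / (2·XZ·ZY) ≈ 0.84925, so ∠Z ≈ 31.87°.
Circumradius = YX/(2 sin Z) ≈ 85.701.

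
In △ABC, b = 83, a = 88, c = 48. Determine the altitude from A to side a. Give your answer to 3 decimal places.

h_A ≈ 44.518

Semiperimeter s = (88 + 83 + 48)/2 = 109.5.
Heron's formula: area = √(109.5·21.5·26.5·61.5) ≈ 1958.8.
The altitude from A has length 2·area/a ≈ 44.518.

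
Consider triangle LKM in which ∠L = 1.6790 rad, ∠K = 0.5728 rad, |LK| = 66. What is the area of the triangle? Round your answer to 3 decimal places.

The third angle is ∠M = π − ∠L − ∠K = 0.8898 rad.
Law of sines: |KM| = |LK|·sin L/sin M ≈ 84.452.
Law of sines: |ML| = |LK|·sin K/sin M ≈ 46.041.
Area = ½·|LK|·|KM|·sin K ≈ 1510.5.

area ≈ 1510.468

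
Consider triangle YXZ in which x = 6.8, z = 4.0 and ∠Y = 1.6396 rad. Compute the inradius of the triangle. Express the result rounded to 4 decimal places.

By the law of cosines, y² = x² + z² − 2·x·z·cos Y = 65.98, so y ≈ 8.1228.
Area = ½·x·z·sin Y ≈ 13.568.
Semiperimeter s = (8.1228+6.8+4)/2 = 9.4614.
Inradius = area/s = 13.568/9.4614 ≈ 1.434.

1.4340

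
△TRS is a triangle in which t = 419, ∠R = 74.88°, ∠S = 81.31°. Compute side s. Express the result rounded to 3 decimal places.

The third angle is ∠T = 180° − ∠R − ∠S = 23.81°.
Law of sines: s = t·sin S/sin T ≈ 1026.

1025.972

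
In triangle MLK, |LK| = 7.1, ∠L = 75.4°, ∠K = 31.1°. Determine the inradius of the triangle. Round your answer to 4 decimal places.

r ≈ 1.4527

The third angle is ∠M = 180° − ∠L − ∠K = 73.50°.
Law of sines: |KM| = |LK|·sin L/sin M ≈ 7.1658.
Law of sines: |ML| = |LK|·sin K/sin M ≈ 3.8249.
Area = ½·|LK|·|KM|·sin K ≈ 13.14.
Semiperimeter s = (7.1+7.1658+3.8249)/2 = 9.0454.
Inradius = area/s = 13.14/9.0454 ≈ 1.4527.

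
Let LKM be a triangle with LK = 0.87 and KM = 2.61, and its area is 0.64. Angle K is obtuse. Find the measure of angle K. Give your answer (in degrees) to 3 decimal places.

From area = ½·LK·KM·sin K, we get sin K = 2·area/(LK·KM) ≈ 0.56370.
Taking the obtuse solution, ∠K ≈ 145.69°.

145.688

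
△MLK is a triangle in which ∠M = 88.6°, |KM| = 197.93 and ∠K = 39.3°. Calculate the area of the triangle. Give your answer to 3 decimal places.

area ≈ 15718.288

The third angle is ∠L = 180° − ∠K − ∠M = 52.10°.
Law of sines: |LK| = |KM|·sin M/sin L ≈ 250.76.
Law of sines: |ML| = |KM|·sin K/sin L ≈ 158.87.
Area = ½·|KM|·|LK|·sin K ≈ 15718.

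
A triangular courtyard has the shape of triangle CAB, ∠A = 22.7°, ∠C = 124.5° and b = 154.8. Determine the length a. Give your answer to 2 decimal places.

110.28

The third angle is ∠B = 180° − ∠C − ∠A = 32.80°.
Law of sines: a = b·sin A/sin B ≈ 110.28.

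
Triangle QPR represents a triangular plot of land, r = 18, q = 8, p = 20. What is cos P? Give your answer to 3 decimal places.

cos P ≈ -0.042

By the law of cosines, cos P = (r² + q² − p²) / (2·r·q) ≈ -0.04167, so ∠P ≈ 92.39°.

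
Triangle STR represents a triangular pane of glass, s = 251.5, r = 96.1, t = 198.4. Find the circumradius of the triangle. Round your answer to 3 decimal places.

By the law of cosines, cos S = (t² + r² − s²) / (2·t·r) ≈ -0.38430, so ∠S ≈ 1.9653 rad.
Circumradius = s/(2 sin S) ≈ 136.21.

136.210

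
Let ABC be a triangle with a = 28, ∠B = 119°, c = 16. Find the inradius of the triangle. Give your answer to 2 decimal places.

r ≈ 4.76

By the law of cosines, b² = c² + a² − 2·c·a·cos B = 1474.4, so b ≈ 38.398.
Area = ½·c·a·sin B ≈ 195.91.
Semiperimeter s = (28+38.398+16)/2 = 41.199.
Inradius = area/s = 195.91/41.199 ≈ 4.7553.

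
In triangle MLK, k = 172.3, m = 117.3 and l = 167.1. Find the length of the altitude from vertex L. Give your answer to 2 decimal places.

Semiperimeter s = (117.3 + 167.1 + 172.3)/2 = 228.35.
Heron's formula: area = √(228.35·111.05·61.25·56.05) ≈ 9330.4.
The altitude from L has length 2·area/l ≈ 111.67.

h_L ≈ 111.67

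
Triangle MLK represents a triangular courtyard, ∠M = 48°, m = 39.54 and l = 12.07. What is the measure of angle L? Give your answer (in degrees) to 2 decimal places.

13.11

Law of sines: sin L = l·sin M/m ≈ 0.22685.
Since m ≥ l, only the acute value applies: ∠L ≈ 13.11°.
Then ∠K = 180° − ∠M − ∠L ≈ 118.89°.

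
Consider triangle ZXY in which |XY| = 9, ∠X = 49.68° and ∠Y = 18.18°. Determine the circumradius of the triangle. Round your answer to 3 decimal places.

The third angle is ∠Z = 180° − ∠X − ∠Y = 112.14°.
Law of sines: |YZ| = |XY|·sin X/sin Z ≈ 7.4082.
Law of sines: |ZX| = |XY|·sin Y/sin Z ≈ 3.0316.
Circumradius = |XY|/(2 sin Z) ≈ 4.8582.

R ≈ 4.858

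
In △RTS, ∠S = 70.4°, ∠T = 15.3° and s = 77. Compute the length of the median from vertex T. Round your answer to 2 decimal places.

78.55

The third angle is ∠R = 180° − ∠T − ∠S = 94.30°.
Law of sines: r = s·sin R/sin S ≈ 81.506.
Law of sines: t = s·sin T/sin S ≈ 21.568.
Median from T: ½√(2·s² + 2·r² − t²) ≈ 78.548.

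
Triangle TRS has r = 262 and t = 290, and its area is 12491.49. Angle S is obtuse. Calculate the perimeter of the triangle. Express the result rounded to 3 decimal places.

From area = ½·t·r·sin S, we get sin S = 2·area/(t·r) ≈ 0.32881.
Taking the obtuse solution, ∠S ≈ 2.807 rad.
Law of cosines then gives s ≈ 544.29.
Perimeter = 290 + 262 + 544.29 = 1096.3.

1096.293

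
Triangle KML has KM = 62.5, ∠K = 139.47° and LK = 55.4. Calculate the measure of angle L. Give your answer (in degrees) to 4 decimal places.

∠L ≈ 21.5387°

By the law of cosines, ML² = LK² + KM² − 2·LK·KM·cos K = 12239, so ML ≈ 110.63.
Law of cosines again: cos L = (ML² + LK² − KM²)/(2·ML·LK) ≈ 0.93017, so ∠L ≈ 21.54°.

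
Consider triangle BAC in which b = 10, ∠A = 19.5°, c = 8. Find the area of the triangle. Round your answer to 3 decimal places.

13.352

Area = ½·c·b·sin A ≈ 13.352.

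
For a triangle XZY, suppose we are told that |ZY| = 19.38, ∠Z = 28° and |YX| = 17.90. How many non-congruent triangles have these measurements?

|ZY|·sin Z = 19.38·sin(28°) ≈ 9.098.
Since |ZY| sin Z < |YX| < |ZY| (9.098 < 17.90 < 19.38), two triangles exist.

2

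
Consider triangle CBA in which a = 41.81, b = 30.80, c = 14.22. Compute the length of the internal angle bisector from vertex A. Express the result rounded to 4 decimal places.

By the law of cosines, cos A = (c² + b² − a²) / (2·c·b) ≈ -0.68180, so ∠A ≈ 132.98°.
The bisector from A has length 2·c·b·cos(∠A/2)/(c+b) ≈ 7.7608.

7.7608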